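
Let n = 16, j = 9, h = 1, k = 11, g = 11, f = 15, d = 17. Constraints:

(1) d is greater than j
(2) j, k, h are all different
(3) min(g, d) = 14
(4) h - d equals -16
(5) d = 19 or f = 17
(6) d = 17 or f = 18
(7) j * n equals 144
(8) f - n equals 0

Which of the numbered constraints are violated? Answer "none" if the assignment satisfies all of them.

(1) d = 17, j = 9; 17 > 9  yes
(2) values 9, 11, 1 are pairwise distinct  yes
(3) min(11, 17) = 11, not 14  no
(4) h - d = 1 - 17 = -16  yes
(5) d = 17 ≠ 19 and f = 15 ≠ 17; both disjuncts false  no
(6) d = 17 = 17 (first disjunct)  yes
(7) j * n = 9 * 16 = 144  yes
(8) f - n = 15 - 16 = -1, not 0  no

No — constraints 3, 5, and 8 are not satisfied.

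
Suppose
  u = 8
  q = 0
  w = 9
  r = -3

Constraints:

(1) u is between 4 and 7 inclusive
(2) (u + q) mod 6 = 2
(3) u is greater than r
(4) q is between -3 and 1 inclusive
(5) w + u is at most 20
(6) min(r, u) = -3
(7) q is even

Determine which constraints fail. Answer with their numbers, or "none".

(1) u = 8 is outside [4, 7] — violated.
(2) u + q = 8; 8 mod 6 = 2 — satisfied.
(3) u = 8, r = -3; 8 > -3 — satisfied.
(4) q = 0 lies in [-3, 1] — satisfied.
(5) w + u = 9 + 8 = 17; 17 ≤ 20 — satisfied.
(6) min(-3, 8) = -3 — satisfied.
(7) q = 0 is even — satisfied.

No — constraint 1 is not satisfied.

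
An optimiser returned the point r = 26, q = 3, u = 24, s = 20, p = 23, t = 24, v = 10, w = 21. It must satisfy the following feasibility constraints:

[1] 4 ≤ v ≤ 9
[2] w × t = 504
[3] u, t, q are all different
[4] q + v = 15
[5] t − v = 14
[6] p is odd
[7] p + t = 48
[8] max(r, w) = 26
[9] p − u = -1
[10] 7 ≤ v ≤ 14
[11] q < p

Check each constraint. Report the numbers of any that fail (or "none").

[1] v = 10 is outside [4, 9]  fails
[2] w × t = 21 × 24 = 504  holds
[3] u = t = 24, not all different  fails
[4] q + v = 3 + 10 = 13, not 15  fails
[5] t − v = 24 − 10 = 14  holds
[6] p = 23 is odd  holds
[7] p + t = 23 + 24 = 47, not 48  fails
[8] max(26, 21) = 26  holds
[9] p − u = 23 − 24 = -1  holds
[10] v = 10 lies in [7, 14]  holds
[11] q = 3, p = 23; 3 < 23  holds

No — constraints 1, 3, 4, 7 are not satisfied.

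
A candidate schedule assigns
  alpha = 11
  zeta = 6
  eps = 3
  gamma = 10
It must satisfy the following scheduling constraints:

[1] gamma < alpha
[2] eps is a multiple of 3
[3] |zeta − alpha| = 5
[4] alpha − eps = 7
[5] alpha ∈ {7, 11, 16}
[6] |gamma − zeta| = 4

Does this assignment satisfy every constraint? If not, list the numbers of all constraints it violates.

No — constraint 4 is not satisfied.

[1] gamma = 10, alpha = 11; 10 < 11  holds
[2] 3 / 3 = 1, so 3 divides 3  holds
[3] |6 − 11| = 5  holds
[4] alpha − eps = 11 − 3 = 8, not 7  fails
[5] alpha = 11 is in {7, 11, 16}  holds
[6] |10 − 6| = 4  holds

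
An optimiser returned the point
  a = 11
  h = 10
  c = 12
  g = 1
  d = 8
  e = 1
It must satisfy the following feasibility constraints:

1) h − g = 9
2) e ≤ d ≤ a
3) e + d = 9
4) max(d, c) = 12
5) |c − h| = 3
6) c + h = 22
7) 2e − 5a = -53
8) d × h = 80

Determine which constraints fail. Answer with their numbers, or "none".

The assignment fails constraint 5.

1) h − g = 10 − 1 = 9 — satisfied.
2) values 1 ≤ 8 ≤ 11 — satisfied.
3) e + d = 1 + 8 = 9 — satisfied.
4) max(8, 12) = 12 — satisfied.
5) |12 − 10| = 2, not 3 — violated.
6) c + h = 12 + 10 = 22 — satisfied.
7) 2e − 5a = 2(1) − 5(11) = -53 — satisfied.
8) d × h = 8 × 10 = 80 — satisfied.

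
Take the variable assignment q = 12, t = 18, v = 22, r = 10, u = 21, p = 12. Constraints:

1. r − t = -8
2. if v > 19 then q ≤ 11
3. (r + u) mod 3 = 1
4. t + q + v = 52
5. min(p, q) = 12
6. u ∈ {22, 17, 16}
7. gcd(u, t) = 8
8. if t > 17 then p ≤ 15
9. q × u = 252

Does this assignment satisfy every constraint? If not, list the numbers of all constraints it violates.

No — constraints 2, 6, and 7 are not satisfied.

1. r − t = 10 − 18 = -8 — satisfied.
2. v = 22 > 19, so we need q ≤ 11; but q = 12 > 11 — violated.
3. r + u = 31; 31 mod 3 = 1 — satisfied.
4. t + q + v = 18 + 12 + 22 = 52 — satisfied.
5. min(12, 12) = 12 — satisfied.
6. u = 21 is not in {22, 17, 16} — violated.
7. gcd(21, 18) = 3, not 8 — violated.
8. t = 18 > 17, so we need p ≤ 15; p = 12 ≤ 15 — satisfied.
9. q × u = 12 × 21 = 252 — satisfied.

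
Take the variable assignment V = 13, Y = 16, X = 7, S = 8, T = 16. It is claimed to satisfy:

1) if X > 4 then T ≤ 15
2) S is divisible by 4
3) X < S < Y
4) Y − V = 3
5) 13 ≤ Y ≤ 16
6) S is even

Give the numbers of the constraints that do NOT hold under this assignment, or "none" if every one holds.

Constraint 1 is violated.

1) X = 7 > 4, so we need T ≤ 15; but T = 16 > 15 — violated.
2) 8 / 4 = 2, so 4 divides 8 — satisfied.
3) values 7 < 8 < 16 — satisfied.
4) Y − V = 16 − 13 = 3 — satisfied.
5) Y = 16 lies in [13, 16] — satisfied.
6) S = 8 is even — satisfied.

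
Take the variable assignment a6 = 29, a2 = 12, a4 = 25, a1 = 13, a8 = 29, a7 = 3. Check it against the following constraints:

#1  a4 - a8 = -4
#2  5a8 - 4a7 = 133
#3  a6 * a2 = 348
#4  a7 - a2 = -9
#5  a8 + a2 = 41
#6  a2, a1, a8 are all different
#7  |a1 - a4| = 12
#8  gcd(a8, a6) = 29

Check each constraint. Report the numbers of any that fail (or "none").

The assignment satisfies every constraint.

#1 a4 - a8 = 25 - 29 = -4 — holds.
#2 5a8 - 4a7 = 5(29) - 4(3) = 133 — holds.
#3 a6 * a2 = 29 * 12 = 348 — holds.
#4 a7 - a2 = 3 - 12 = -9 — holds.
#5 a8 + a2 = 29 + 12 = 41 — holds.
#6 values 12, 13, 29 are pairwise distinct — holds.
#7 |13 - 25| = 12 — holds.
#8 gcd(29, 29) = 29 — holds.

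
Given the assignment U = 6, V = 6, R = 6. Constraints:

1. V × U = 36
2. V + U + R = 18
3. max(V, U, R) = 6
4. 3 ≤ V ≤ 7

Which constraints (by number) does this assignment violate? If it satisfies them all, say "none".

The assignment satisfies every constraint.

1. V × U = 6 × 6 = 36 — holds.
2. V + U + R = 6 + 6 + 6 = 18 — holds.
3. max(6, 6, 6) = 6 — holds.
4. V = 6 lies in [3, 7] — holds.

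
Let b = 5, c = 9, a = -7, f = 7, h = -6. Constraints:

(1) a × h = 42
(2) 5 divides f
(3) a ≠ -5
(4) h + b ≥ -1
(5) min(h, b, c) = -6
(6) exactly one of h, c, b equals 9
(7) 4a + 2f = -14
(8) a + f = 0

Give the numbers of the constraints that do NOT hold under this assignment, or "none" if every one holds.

(1) a × h = -7 × (-6) = 42  ✓
(2) 7 = 5×1 + 2, so 5 does not divide 7  ✗
(3) a = -7, and -7 ≠ -5  ✓
(4) h + b = -6 + 5 = -1; -1 ≥ -1  ✓
(5) min(-6, 5, 9) = -6  ✓
(6) h=-6, c=9, b=5; 1 of them equals 9  ✓
(7) 4a + 2f = 4(-7) + 2(7) = -14  ✓
(8) a + f = -7 + 7 = 0  ✓

No — constraint 2 is not satisfied.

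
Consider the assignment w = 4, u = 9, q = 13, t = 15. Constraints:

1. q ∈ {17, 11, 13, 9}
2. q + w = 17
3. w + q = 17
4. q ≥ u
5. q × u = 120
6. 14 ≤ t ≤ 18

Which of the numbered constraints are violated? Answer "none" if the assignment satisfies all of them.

1. q = 13 is in {17, 11, 13, 9}  yes
2. q + w = 13 + 4 = 17  yes
3. w + q = 4 + 13 = 17  yes
4. q = 13, u = 9; 13 ≥ 9  yes
5. q × u = 13 × 9 = 117, not 120  no
6. t = 15 lies in [14, 18]  yes

No — constraint 5 is not satisfied.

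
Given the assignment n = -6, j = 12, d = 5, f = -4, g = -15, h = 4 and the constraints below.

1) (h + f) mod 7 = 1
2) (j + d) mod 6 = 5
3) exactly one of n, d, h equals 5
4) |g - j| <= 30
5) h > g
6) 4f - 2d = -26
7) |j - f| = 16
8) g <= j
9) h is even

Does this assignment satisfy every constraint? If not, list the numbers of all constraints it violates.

1) h + f = 0; 0 mod 7 = 0, not 1 — does not hold.
2) j + d = 17; 17 mod 6 = 5 — holds.
3) n=-6, d=5, h=4; 1 of them equals 5 — holds.
4) |-15 - 12| = 27; 27 ≤ 30 — holds.
5) h = 4, g = -15; 4 > -15 — holds.
6) 4f - 2d = 4(-4) - 2(5) = -26 — holds.
7) |12 - (-4)| = 16 — holds.
8) g = -15, j = 12; -15 ≤ 12 — holds.
9) h = 4 is even — holds.

No — constraint 1 is not satisfied.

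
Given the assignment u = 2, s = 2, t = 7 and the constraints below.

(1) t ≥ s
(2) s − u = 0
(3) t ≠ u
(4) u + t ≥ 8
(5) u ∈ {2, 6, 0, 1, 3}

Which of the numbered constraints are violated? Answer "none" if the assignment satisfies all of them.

All constraints are satisfied.

(1) t = 7, s = 2; 7 ≥ 2  ✔
(2) s − u = 2 − 2 = 0  ✔
(3) t = 7, u = 2; distinct  ✔
(4) u + t = 2 + 7 = 9; 9 ≥ 8  ✔
(5) u = 2 is in {2, 6, 0, 1, 3}  ✔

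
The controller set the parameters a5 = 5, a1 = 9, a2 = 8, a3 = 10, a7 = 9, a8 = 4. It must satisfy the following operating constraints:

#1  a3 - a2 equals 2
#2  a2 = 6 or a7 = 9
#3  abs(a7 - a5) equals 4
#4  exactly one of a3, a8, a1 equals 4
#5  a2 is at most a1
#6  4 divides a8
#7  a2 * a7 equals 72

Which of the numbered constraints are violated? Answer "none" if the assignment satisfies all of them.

#1 a3 - a2 = 10 - 8 = 2 — holds.
#2 a2 = 8 ≠ 6, but a7 = 9 = 9 (second disjunct) — holds.
#3 abs(9 - 5) = 4 — holds.
#4 a3=10, a8=4, a1=9; 1 of them equals 4 — holds.
#5 a2 = 8, a1 = 9; 8 ≤ 9 — holds.
#6 4 / 4 = 1, so 4 divides 4 — holds.
#7 a2 * a7 = 8 * 9 = 72 — holds.

None — every constraint holds.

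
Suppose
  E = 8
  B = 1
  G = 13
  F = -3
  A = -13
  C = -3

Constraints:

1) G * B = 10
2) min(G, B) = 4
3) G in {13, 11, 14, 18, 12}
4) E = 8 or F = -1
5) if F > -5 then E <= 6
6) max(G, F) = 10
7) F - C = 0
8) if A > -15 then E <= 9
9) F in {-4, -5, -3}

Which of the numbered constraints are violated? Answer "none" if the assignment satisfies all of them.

The assignment fails constraints 1, 2, 5, 6.

1) G * B = 13 * 1 = 13, not 10 — violated.
2) min(13, 1) = 1, not 4 — violated.
3) G = 13 is in {13, 11, 14, 18, 12} — satisfied.
4) E = 8 = 8 (first disjunct) — satisfied.
5) F = -3 > -5, so we need E ≤ 6; but E = 8 > 6 — violated.
6) max(13, -3) = 13, not 10 — violated.
7) F - C = -3 - (-3) = 0 — satisfied.
8) A = -13 > -15, so we need E ≤ 9; E = 8 ≤ 9 — satisfied.
9) F = -3 is in {-4, -5, -3} — satisfied.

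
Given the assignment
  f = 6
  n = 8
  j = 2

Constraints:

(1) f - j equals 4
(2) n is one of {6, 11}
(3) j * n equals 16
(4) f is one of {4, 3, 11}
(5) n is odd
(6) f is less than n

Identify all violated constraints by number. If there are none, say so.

Violated: 2, 4, 5.

(1) f - j = 6 - 2 = 4  yes
(2) n = 8 is not in {6, 11}  no
(3) j * n = 2 * 8 = 16  yes
(4) f = 6 is not in {4, 3, 11}  no
(5) n = 8 is even  no
(6) f = 6, n = 8; 6 < 8  yes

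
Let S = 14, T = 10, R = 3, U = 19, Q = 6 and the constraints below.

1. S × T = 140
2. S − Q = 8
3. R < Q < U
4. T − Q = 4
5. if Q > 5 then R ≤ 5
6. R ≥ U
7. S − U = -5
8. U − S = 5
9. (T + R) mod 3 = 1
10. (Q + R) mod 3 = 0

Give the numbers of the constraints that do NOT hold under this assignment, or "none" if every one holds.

No — constraint 6 is not satisfied.

1. S × T = 14 × 10 = 140 — OK.
2. S − Q = 14 − 6 = 8 — OK.
3. values 3 < 6 < 19 — OK.
4. T − Q = 10 − 6 = 4 — OK.
5. Q = 6 > 5, so we need R ≤ 5; R = 3 ≤ 5 — OK.
6. R = 3, U = 19; 3 < 19 (want ≥) — violated.
7. S − U = 14 − 19 = -5 — OK.
8. U − S = 19 − 14 = 5 — OK.
9. T + R = 13; 13 mod 3 = 1 — OK.
10. Q + R = 9; 9 mod 3 = 0 — OK.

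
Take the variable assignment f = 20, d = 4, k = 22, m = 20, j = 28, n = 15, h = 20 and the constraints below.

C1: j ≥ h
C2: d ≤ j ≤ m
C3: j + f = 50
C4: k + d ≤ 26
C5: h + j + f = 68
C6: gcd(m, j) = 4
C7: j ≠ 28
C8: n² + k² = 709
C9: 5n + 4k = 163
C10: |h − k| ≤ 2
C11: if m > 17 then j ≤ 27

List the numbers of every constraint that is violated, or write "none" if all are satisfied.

Constraints 2, 3, 7, and 11 do not hold.

C1: j = 28, h = 20; 28 ≥ 20  yes
C2: values 4, 28, 20; j = 28 is not ≤ m = 20  no
C3: j + f = 28 + 20 = 48, not 50  no
C4: k + d = 22 + 4 = 26; 26 ≤ 26  yes
C5: h + j + f = 20 + 28 + 20 = 68  yes
C6: gcd(20, 28) = 4  yes
C7: j = 28, but 28 is required to differ  no
C8: n² + k² = 15² + 22² = 225 + 484 = 709  yes
C9: 5n + 4k = 5(15) + 4(22) = 163  yes
C10: |20 − 22| = 2; 2 ≤ 2  yes
C11: m = 20 > 17, so we need j ≤ 27; but j = 28 > 27  no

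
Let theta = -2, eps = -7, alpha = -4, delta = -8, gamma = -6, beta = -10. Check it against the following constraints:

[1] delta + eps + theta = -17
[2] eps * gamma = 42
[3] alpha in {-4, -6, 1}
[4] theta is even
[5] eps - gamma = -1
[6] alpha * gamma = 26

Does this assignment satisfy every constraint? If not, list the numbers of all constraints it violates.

[1] delta + eps + theta = -8 + (-7) + (-2) = -17 — OK.
[2] eps * gamma = -7 * (-6) = 42 — OK.
[3] alpha = -4 is in {-4, -6, 1} — OK.
[4] theta = -2 is even — OK.
[5] eps - gamma = -7 - (-6) = -1 — OK.
[6] alpha * gamma = -4 * (-6) = 24, not 26 — violated.

The assignment fails constraint 6.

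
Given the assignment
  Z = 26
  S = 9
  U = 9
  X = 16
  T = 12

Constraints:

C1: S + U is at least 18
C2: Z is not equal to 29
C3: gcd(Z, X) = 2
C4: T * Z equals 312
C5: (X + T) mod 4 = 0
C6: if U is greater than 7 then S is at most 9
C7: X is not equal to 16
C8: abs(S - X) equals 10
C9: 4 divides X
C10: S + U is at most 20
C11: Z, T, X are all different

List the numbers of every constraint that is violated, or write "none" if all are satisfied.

The assignment fails constraints 7 and 8.

C1: S + U = 9 + 9 = 18; 18 ≥ 18  OK
C2: Z = 26, and 26 ≠ 29  OK
C3: gcd(26, 16) = 2  OK
C4: T * Z = 12 * 26 = 312  OK
C5: X + T = 28; 28 mod 4 = 0  OK
C6: U = 9 > 7, so we need S ≤ 9; S = 9 ≤ 9  OK
C7: X = 16, but 16 is required to differ  FAIL
C8: abs(9 - 16) = 7, not 10  FAIL
C9: 16 / 4 = 4, so 4 divides 16  OK
C10: S + U = 9 + 9 = 18; 18 ≤ 20  OK
C11: values 26, 12, 16 are pairwise distinct  OK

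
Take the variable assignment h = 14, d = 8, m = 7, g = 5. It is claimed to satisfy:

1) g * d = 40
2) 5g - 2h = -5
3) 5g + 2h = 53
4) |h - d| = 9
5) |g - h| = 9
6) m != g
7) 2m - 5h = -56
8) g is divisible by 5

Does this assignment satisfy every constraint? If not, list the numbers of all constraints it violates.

Constraints 2 and 4 do not hold.

1) g * d = 5 * 8 = 40  ✔
2) 5g - 2h = 5(5) - 2(14) = -3, not -5  ✘
3) 5g + 2h = 5(5) + 2(14) = 53  ✔
4) |14 - 8| = 6, not 9  ✘
5) |5 - 14| = 9  ✔
6) m = 7, g = 5; distinct  ✔
7) 2m - 5h = 2(7) - 5(14) = -56  ✔
8) 5 / 5 = 1, so 5 divides 5  ✔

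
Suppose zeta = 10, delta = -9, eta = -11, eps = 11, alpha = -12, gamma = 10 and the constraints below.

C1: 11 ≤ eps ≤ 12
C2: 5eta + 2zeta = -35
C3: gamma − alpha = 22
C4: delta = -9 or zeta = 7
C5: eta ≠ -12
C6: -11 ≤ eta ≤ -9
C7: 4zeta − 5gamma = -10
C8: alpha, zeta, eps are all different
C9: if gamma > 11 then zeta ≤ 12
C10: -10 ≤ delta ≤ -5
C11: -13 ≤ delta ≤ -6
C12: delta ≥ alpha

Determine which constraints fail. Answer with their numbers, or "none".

C1: eps = 11 lies in [11, 12] — OK.
C2: 5eta + 2zeta = 5(-11) + 2(10) = -35 — OK.
C3: gamma − alpha = 10 − (-12) = 22 — OK.
C4: delta = -9 = -9 (first disjunct) — OK.
C5: eta = -11, and -11 ≠ -12 — OK.
C6: eta = -11 lies in [-11, -9] — OK.
C7: 4zeta − 5gamma = 4(10) − 5(10) = -10 — OK.
C8: values -12, 10, 11 are pairwise distinct — OK.
C9: gamma = 10, not > 11; antecedent false, conditional vacuously true — OK.
C10: delta = -9 lies in [-10, -5] — OK.
C11: delta = -9 lies in [-13, -6] — OK.
C12: delta = -9, alpha = -12; -9 ≥ -12 — OK.

Yes — all constraints hold.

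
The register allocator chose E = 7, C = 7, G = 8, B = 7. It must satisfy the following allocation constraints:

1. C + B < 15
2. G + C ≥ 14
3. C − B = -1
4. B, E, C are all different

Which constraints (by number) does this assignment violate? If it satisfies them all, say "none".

1. C + B = 7 + 7 = 14; 14 < 15  holds
2. G + C = 8 + 7 = 15; 15 ≥ 14  holds
3. C − B = 7 − 7 = 0, not -1  fails
4. B = E = 7, not all different  fails

The assignment fails constraints 3 and 4.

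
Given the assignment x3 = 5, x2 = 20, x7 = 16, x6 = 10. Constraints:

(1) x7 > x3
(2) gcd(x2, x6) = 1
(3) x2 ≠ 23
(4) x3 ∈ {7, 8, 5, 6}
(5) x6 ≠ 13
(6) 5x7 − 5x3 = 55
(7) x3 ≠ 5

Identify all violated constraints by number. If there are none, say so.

(1) x7 = 16, x3 = 5; 16 > 5 — holds.
(2) gcd(20, 10) = 10, not 1 — fails.
(3) x2 = 20, and 20 ≠ 23 — holds.
(4) x3 = 5 is in {7, 8, 5, 6} — holds.
(5) x6 = 10, and 10 ≠ 13 — holds.
(6) 5x7 − 5x3 = 5(16) − 5(5) = 55 — holds.
(7) x3 = 5, but 5 is required to differ — fails.

Constraints 2 and 7 do not hold.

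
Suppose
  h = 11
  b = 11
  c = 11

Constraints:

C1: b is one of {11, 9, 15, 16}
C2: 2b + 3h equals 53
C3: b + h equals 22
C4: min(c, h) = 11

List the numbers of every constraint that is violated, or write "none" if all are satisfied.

Violated: 2.

C1: b = 11 is in {11, 9, 15, 16}  true
C2: 2b + 3h = 2(11) + 3(11) = 55, not 53  false
C3: b + h = 11 + 11 = 22  true
C4: min(11, 11) = 11  true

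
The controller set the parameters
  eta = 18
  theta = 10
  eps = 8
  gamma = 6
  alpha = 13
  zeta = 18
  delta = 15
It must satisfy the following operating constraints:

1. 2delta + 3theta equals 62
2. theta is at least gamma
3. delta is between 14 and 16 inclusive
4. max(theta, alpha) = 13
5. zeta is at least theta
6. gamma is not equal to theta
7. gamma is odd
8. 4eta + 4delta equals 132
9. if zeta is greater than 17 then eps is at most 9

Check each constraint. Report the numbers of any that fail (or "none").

1. 2delta + 3theta = 2(15) + 3(10) = 60, not 62 — does not hold.
2. theta = 10, gamma = 6; 10 ≥ 6 — holds.
3. delta = 15 lies in [14, 16] — holds.
4. max(10, 13) = 13 — holds.
5. zeta = 18, theta = 10; 18 ≥ 10 — holds.
6. gamma = 6, theta = 10; distinct — holds.
7. gamma = 6 is even — does not hold.
8. 4eta + 4delta = 4(18) + 4(15) = 132 — holds.
9. zeta = 18 > 17, so we need eps ≤ 9; eps = 8 ≤ 9 — holds.

Constraints 1 and 7 do not hold.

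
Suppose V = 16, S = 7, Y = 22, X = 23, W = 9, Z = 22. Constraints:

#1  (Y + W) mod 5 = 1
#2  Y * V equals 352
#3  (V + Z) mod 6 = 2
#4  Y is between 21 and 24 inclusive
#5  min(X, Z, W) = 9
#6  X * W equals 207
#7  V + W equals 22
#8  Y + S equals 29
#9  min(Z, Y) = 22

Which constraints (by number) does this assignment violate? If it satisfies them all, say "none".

The assignment fails constraint 7.

#1 Y + W = 31; 31 mod 5 = 1 — satisfied.
#2 Y * V = 22 * 16 = 352 — satisfied.
#3 V + Z = 38; 38 mod 6 = 2 — satisfied.
#4 Y = 22 lies in [21, 24] — satisfied.
#5 min(23, 22, 9) = 9 — satisfied.
#6 X * W = 23 * 9 = 207 — satisfied.
#7 V + W = 16 + 9 = 25, not 22 — violated.
#8 Y + S = 22 + 7 = 29 — satisfied.
#9 min(22, 22) = 22 — satisfied.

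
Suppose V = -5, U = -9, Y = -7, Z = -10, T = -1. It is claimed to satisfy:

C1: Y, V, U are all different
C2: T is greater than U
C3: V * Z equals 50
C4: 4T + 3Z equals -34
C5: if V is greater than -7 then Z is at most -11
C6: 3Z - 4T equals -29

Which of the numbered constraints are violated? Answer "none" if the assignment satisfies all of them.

Constraints 5, 6 do not hold.

C1: values -7, -5, -9 are pairwise distinct — OK.
C2: T = -1, U = -9; -1 > -9 — OK.
C3: V * Z = -5 * (-10) = 50 — OK.
C4: 4T + 3Z = 4(-1) + 3(-10) = -34 — OK.
C5: V = -5 > -7, so we need Z ≤ -11; but Z = -10 > -11 — violated.
C6: 3Z - 4T = 3(-10) - 4(-1) = -26, not -29 — violated.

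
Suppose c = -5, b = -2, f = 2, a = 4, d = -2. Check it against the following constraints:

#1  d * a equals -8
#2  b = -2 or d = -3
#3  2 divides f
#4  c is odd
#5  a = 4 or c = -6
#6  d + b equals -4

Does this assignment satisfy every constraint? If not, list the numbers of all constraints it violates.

#1 d * a = -2 * 4 = -8 — holds.
#2 b = -2 = -2 (first disjunct) — holds.
#3 2 / 2 = 1, so 2 divides 2 — holds.
#4 c = -5 is odd — holds.
#5 a = 4 = 4 (first disjunct) — holds.
#6 d + b = -2 + (-2) = -4 — holds.

Yes — all constraints hold.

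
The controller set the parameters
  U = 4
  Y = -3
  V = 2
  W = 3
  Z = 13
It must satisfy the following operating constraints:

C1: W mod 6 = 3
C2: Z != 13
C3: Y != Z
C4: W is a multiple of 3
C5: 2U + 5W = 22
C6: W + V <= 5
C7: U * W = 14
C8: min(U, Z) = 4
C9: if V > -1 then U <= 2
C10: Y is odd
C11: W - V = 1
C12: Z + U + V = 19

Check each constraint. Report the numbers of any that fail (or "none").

Constraints 2, 5, 7, 9 do not hold.

C1: 3 mod 6 = 3 — holds.
C2: Z = 13, but 13 is required to differ — does not hold.
C3: Y = -3, Z = 13; distinct — holds.
C4: 3 / 3 = 1, so 3 divides 3 — holds.
C5: 2U + 5W = 2(4) + 5(3) = 23, not 22 — does not hold.
C6: W + V = 3 + 2 = 5; 5 ≤ 5 — holds.
C7: U * W = 4 * 3 = 12, not 14 — does not hold.
C8: min(4, 13) = 4 — holds.
C9: V = 2 > -1, so we need U ≤ 2; but U = 4 > 2 — does not hold.
C10: Y = -3 is odd — holds.
C11: W - V = 3 - 2 = 1 — holds.
C12: Z + U + V = 13 + 4 + 2 = 19 — holds.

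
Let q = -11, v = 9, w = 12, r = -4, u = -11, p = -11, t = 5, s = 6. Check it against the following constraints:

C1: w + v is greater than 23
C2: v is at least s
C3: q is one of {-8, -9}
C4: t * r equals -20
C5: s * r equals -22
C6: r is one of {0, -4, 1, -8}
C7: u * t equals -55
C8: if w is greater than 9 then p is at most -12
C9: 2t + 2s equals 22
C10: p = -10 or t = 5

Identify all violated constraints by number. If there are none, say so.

C1: w + v = 12 + 9 = 21; 21 ≤ 23, bound 23 not met — violated.
C2: v = 9, s = 6; 9 ≥ 6 — OK.
C3: q = -11 is not in {-8, -9} — violated.
C4: t * r = 5 * (-4) = -20 — OK.
C5: s * r = 6 * (-4) = -24, not -22 — violated.
C6: r = -4 is in {0, -4, 1, -8} — OK.
C7: u * t = -11 * 5 = -55 — OK.
C8: w = 12 > 9, so we need p ≤ -12; but p = -11 > -12 — violated.
C9: 2t + 2s = 2(5) + 2(6) = 22 — OK.
C10: p = -11 ≠ -10, but t = 5 = 5 (second disjunct) — OK.

The assignment fails constraints 1, 3, 5, 8.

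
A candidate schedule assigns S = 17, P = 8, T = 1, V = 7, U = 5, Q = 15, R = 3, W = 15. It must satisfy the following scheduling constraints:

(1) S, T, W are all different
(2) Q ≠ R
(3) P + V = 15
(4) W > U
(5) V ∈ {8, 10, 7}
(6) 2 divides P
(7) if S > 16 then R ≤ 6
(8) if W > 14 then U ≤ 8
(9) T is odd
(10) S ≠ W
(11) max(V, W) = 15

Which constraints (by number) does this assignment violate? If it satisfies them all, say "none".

The assignment satisfies every constraint.

(1) values 17, 1, 15 are pairwise distinct  true
(2) Q = 15, R = 3; distinct  true
(3) P + V = 8 + 7 = 15  true
(4) W = 15, U = 5; 15 > 5  true
(5) V = 7 is in {8, 10, 7}  true
(6) 8 / 2 = 4, so 2 divides 8  true
(7) S = 17 > 16, so we need R ≤ 6; R = 3 ≤ 6  true
(8) W = 15 > 14, so we need U ≤ 8; U = 5 ≤ 8  true
(9) T = 1 is odd  true
(10) S = 17, W = 15; distinct  true
(11) max(7, 15) = 15  true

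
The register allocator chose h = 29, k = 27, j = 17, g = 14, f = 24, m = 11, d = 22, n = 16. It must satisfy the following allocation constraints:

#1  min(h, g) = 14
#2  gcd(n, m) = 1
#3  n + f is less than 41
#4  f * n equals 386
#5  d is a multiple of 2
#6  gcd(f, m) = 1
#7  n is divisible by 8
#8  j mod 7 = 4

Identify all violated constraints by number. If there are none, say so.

Constraints 4 and 8 do not hold.

#1 min(29, 14) = 14  ✔
#2 gcd(16, 11) = 1  ✔
#3 n + f = 16 + 24 = 40; 40 < 41  ✔
#4 f * n = 24 * 16 = 384, not 386  ✘
#5 22 / 2 = 11, so 2 divides 22  ✔
#6 gcd(24, 11) = 1  ✔
#7 16 / 8 = 2, so 8 divides 16  ✔
#8 17 mod 7 = 3, not 4  ✘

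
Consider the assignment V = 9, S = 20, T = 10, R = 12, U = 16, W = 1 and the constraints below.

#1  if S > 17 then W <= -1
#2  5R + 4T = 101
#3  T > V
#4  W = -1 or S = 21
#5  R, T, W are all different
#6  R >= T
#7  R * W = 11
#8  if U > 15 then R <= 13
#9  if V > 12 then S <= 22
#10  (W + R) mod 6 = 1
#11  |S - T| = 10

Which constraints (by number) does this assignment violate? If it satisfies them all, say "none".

Violated: 1, 2, 4, and 7.

#1 S = 20 > 17, so we need W ≤ -1; but W = 1 > -1 — violated.
#2 5R + 4T = 5(12) + 4(10) = 100, not 101 — violated.
#3 T = 10, V = 9; 10 > 9 — OK.
#4 W = 1 ≠ -1 and S = 20 ≠ 21; both disjuncts false — violated.
#5 values 12, 10, 1 are pairwise distinct — OK.
#6 R = 12, T = 10; 12 ≥ 10 — OK.
#7 R * W = 12 * 1 = 12, not 11 — violated.
#8 U = 16 > 15, so we need R ≤ 13; R = 12 ≤ 13 — OK.
#9 V = 9, not > 12; antecedent false, conditional vacuously true — OK.
#10 W + R = 13; 13 mod 6 = 1 — OK.
#11 |20 - 10| = 10 — OK.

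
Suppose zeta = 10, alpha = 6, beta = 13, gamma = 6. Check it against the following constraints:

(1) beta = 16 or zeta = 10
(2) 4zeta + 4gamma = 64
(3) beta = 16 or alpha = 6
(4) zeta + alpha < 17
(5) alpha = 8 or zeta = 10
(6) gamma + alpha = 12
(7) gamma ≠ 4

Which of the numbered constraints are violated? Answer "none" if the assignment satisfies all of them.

The assignment satisfies every constraint.

(1) beta = 13 ≠ 16, but zeta = 10 = 10 (second disjunct) — holds.
(2) 4zeta + 4gamma = 4(10) + 4(6) = 64 — holds.
(3) beta = 13 ≠ 16, but alpha = 6 = 6 (second disjunct) — holds.
(4) zeta + alpha = 10 + 6 = 16; 16 < 17 — holds.
(5) alpha = 6 ≠ 8, but zeta = 10 = 10 (second disjunct) — holds.
(6) gamma + alpha = 6 + 6 = 12 — holds.
(7) gamma = 6, and 6 ≠ 4 — holds.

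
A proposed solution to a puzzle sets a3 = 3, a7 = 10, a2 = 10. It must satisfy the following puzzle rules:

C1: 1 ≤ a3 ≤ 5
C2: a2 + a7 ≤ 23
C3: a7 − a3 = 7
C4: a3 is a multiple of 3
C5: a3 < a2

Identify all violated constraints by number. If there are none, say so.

None — every constraint holds.

C1: a3 = 3 lies in [1, 5] — satisfied.
C2: a2 + a7 = 10 + 10 = 20; 20 ≤ 23 — satisfied.
C3: a7 − a3 = 10 − 3 = 7 — satisfied.
C4: 3 / 3 = 1, so 3 divides 3 — satisfied.
C5: a3 = 3, a2 = 10; 3 < 10 — satisfied.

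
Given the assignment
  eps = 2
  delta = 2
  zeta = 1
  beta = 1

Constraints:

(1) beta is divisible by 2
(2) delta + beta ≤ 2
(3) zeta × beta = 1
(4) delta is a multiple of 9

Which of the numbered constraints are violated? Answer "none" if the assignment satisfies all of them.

(1) 1 = 2×0 + 1, so 2 does not divide 1 — does not hold.
(2) delta + beta = 2 + 1 = 3; 3 > 2, bound 2 not met — does not hold.
(3) zeta × beta = 1 × 1 = 1 — holds.
(4) 2 = 9×0 + 2, so 9 does not divide 2 — does not hold.

No — constraints 1, 2, and 4 are not satisfied.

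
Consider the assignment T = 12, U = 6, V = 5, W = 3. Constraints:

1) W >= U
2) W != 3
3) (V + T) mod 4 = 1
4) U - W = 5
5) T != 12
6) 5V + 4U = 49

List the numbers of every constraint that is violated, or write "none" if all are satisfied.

1) W = 3, U = 6; 3 < 6 (want ≥)  no
2) W = 3, but 3 is required to differ  no
3) V + T = 17; 17 mod 4 = 1  yes
4) U - W = 6 - 3 = 3, not 5  no
5) T = 12, but 12 is required to differ  no
6) 5V + 4U = 5(5) + 4(6) = 49  yes

No — constraints 1, 2, 4, and 5 are not satisfied.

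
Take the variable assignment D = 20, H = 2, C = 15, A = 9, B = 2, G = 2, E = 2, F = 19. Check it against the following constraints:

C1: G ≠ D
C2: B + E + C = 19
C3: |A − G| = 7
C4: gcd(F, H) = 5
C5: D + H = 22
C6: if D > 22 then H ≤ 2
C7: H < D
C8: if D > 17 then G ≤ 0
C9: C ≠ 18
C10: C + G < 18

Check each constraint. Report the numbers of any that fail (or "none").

Constraints 4, 8 do not hold.

C1: G = 2, D = 20; distinct  OK
C2: B + E + C = 2 + 2 + 15 = 19  OK
C3: |9 − 2| = 7  OK
C4: gcd(19, 2) = 1, not 5  FAIL
C5: D + H = 20 + 2 = 22  OK
C6: D = 20, not > 22; antecedent false, conditional vacuously true  OK
C7: H = 2, D = 20; 2 < 20  OK
C8: D = 20 > 17, so we need G ≤ 0; but G = 2 > 0  FAIL
C9: C = 15, and 15 ≠ 18  OK
C10: C + G = 15 + 2 = 17; 17 < 18  OK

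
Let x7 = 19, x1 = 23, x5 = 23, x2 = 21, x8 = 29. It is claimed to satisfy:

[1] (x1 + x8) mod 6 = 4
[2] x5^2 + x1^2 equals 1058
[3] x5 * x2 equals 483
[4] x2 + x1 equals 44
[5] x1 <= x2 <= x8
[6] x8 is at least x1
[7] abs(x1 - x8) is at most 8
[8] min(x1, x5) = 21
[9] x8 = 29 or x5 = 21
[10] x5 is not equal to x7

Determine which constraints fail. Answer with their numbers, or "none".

[1] x1 + x8 = 52; 52 mod 6 = 4  holds
[2] x5^2 + x1^2 = 23^2 + 23^2 = 529 + 529 = 1058  holds
[3] x5 * x2 = 23 * 21 = 483  holds
[4] x2 + x1 = 21 + 23 = 44  holds
[5] values 23, 21, 29; x1 = 23 is not <= x2 = 21  fails
[6] x8 = 29, x1 = 23; 29 ≥ 23  holds
[7] abs(23 - 29) = 6; 6 ≤ 8  holds
[8] min(23, 23) = 23, not 21  fails
[9] x8 = 29 = 29 (first disjunct)  holds
[10] x5 = 23, x7 = 19; distinct  holds

The assignment fails constraints 5, 8.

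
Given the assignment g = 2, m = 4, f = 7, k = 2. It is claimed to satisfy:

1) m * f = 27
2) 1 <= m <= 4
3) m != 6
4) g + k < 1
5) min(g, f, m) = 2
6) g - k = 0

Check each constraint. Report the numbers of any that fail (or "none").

No — constraints 1 and 4 are not satisfied.

1) m * f = 4 * 7 = 28, not 27 — does not hold.
2) m = 4 lies in [1, 4] — holds.
3) m = 4, and 4 ≠ 6 — holds.
4) g + k = 2 + 2 = 4; 4 ≥ 1, bound 1 not met — does not hold.
5) min(2, 7, 4) = 2 — holds.
6) g - k = 2 - 2 = 0 — holds.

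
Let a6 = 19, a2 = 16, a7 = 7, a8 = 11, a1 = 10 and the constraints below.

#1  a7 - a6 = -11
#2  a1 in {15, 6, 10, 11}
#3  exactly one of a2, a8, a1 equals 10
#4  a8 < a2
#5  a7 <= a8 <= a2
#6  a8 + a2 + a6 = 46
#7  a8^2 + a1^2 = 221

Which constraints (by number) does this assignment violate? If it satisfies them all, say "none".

#1 a7 - a6 = 7 - 19 = -12, not -11 — fails.
#2 a1 = 10 is in {15, 6, 10, 11} — holds.
#3 a2=16, a8=11, a1=10; 1 of them equals 10 — holds.
#4 a8 = 11, a2 = 16; 11 < 16 — holds.
#5 values 7 <= 11 <= 16 — holds.
#6 a8 + a2 + a6 = 11 + 16 + 19 = 46 — holds.
#7 a8^2 + a1^2 = 11^2 + 10^2 = 121 + 100 = 221 — holds.

Constraint 1 does not hold.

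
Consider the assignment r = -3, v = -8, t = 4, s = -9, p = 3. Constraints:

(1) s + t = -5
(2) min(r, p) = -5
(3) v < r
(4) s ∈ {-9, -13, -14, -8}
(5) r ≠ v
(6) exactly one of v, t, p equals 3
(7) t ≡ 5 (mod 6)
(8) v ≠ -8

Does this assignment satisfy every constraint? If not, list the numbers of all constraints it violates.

Violated: 2, 7, 8.

(1) s + t = -9 + 4 = -5 — OK.
(2) min(-3, 3) = -3, not -5 — violated.
(3) v = -8, r = -3; -8 < -3 — OK.
(4) s = -9 is in {-9, -13, -14, -8} — OK.
(5) r = -3, v = -8; distinct — OK.
(6) v=-8, t=4, p=3; 1 of them equals 3 — OK.
(7) 4 mod 6 = 4, not 5 — violated.
(8) v = -8, but -8 is required to differ — violated.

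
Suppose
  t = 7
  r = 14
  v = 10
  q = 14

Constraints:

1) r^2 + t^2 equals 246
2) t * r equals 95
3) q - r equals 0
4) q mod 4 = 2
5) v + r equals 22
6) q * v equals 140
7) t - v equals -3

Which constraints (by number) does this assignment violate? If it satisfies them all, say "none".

No — constraints 1, 2, and 5 are not satisfied.

1) r^2 + t^2 = 14^2 + 7^2 = 196 + 49 = 245, not 246  false
2) t * r = 7 * 14 = 98, not 95  false
3) q - r = 14 - 14 = 0  true
4) 14 mod 4 = 2  true
5) v + r = 10 + 14 = 24, not 22  false
6) q * v = 14 * 10 = 140  true
7) t - v = 7 - 10 = -3  true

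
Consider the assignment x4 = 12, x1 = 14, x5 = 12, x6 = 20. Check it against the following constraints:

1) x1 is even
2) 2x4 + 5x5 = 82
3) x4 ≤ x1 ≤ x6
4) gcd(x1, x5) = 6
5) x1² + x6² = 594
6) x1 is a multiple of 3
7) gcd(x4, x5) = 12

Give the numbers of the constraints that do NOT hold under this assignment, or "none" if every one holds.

1) x1 = 14 is even — OK.
2) 2x4 + 5x5 = 2(12) + 5(12) = 84, not 82 — violated.
3) values 12 ≤ 14 ≤ 20 — OK.
4) gcd(14, 12) = 2, not 6 — violated.
5) x1² + x6² = 14² + 20² = 196 + 400 = 596, not 594 — violated.
6) 14 = 3×4 + 2, so 3 does not divide 14 — violated.
7) gcd(12, 12) = 12 — OK.

No — constraints 2, 4, 5, and 6 are not satisfied.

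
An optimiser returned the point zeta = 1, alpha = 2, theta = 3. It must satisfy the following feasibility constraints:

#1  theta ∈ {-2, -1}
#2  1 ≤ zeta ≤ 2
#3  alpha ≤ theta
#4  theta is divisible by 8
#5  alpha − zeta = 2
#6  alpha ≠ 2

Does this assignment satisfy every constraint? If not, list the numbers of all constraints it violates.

No — constraints 1, 4, 5, and 6 are not satisfied.

#1 theta = 3 is not in {-2, -1} — fails.
#2 zeta = 1 lies in [1, 2] — holds.
#3 alpha = 2, theta = 3; 2 ≤ 3 — holds.
#4 3 = 8×0 + 3, so 8 does not divide 3 — fails.
#5 alpha − zeta = 2 − 1 = 1, not 2 — fails.
#6 alpha = 2, but 2 is required to differ — fails.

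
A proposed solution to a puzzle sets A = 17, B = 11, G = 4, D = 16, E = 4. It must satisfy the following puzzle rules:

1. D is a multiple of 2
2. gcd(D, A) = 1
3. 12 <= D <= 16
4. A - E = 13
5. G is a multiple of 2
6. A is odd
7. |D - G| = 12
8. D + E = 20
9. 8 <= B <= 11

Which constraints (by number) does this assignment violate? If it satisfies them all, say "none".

1. 16 / 2 = 8, so 2 divides 16 — OK.
2. gcd(16, 17) = 1 — OK.
3. D = 16 lies in [12, 16] — OK.
4. A - E = 17 - 4 = 13 — OK.
5. 4 / 2 = 2, so 2 divides 4 — OK.
6. A = 17 is odd — OK.
7. |16 - 4| = 12 — OK.
8. D + E = 16 + 4 = 20 — OK.
9. B = 11 lies in [8, 11] — OK.

None — every constraint holds.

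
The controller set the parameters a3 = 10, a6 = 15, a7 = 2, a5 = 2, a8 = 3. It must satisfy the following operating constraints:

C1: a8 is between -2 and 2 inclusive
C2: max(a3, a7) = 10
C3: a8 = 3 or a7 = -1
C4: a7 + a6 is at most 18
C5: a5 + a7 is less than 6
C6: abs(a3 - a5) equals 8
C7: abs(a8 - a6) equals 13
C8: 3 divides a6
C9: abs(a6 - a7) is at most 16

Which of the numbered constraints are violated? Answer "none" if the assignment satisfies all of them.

Constraints 1, 7 are violated.

C1: a8 = 3 is outside [-2, 2] — does not hold.
C2: max(10, 2) = 10 — holds.
C3: a8 = 3 = 3 (first disjunct) — holds.
C4: a7 + a6 = 2 + 15 = 17; 17 ≤ 18 — holds.
C5: a5 + a7 = 2 + 2 = 4; 4 < 6 — holds.
C6: abs(10 - 2) = 8 — holds.
C7: abs(3 - 15) = 12, not 13 — does not hold.
C8: 15 / 3 = 5, so 3 divides 15 — holds.
C9: abs(15 - 2) = 13; 13 ≤ 16 — holds.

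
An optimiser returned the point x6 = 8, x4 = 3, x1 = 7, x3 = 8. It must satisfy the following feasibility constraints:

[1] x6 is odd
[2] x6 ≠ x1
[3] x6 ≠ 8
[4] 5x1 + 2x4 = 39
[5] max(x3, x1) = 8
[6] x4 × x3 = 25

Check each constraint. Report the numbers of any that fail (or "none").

The assignment fails constraints 1, 3, 4, and 6.

[1] x6 = 8 is even — violated.
[2] x6 = 8, x1 = 7; distinct — satisfied.
[3] x6 = 8, but 8 is required to differ — violated.
[4] 5x1 + 2x4 = 5(7) + 2(3) = 41, not 39 — violated.
[5] max(8, 7) = 8 — satisfied.
[6] x4 × x3 = 3 × 8 = 24, not 25 — violated.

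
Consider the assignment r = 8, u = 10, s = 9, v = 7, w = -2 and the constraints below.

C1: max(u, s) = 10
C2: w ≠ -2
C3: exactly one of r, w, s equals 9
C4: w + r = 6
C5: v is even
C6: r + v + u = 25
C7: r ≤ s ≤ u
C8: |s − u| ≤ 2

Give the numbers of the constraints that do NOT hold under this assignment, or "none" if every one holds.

C1: max(10, 9) = 10  true
C2: w = -2, but -2 is required to differ  false
C3: r=8, w=-2, s=9; 1 of them equals 9  true
C4: w + r = -2 + 8 = 6  true
C5: v = 7 is odd  false
C6: r + v + u = 8 + 7 + 10 = 25  true
C7: values 8 ≤ 9 ≤ 10  true
C8: |9 − 10| = 1; 1 ≤ 2  true

Violated: 2 and 5.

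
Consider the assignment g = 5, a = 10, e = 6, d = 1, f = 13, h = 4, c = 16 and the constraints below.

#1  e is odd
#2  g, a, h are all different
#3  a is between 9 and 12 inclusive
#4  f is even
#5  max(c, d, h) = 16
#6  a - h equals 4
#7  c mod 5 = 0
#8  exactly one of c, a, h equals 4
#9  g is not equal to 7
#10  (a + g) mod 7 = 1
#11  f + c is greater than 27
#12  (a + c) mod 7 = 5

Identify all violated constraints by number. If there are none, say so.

Violated: 1, 4, 6, 7.

#1 e = 6 is even — does not hold.
#2 values 5, 10, 4 are pairwise distinct — holds.
#3 a = 10 lies in [9, 12] — holds.
#4 f = 13 is odd — does not hold.
#5 max(16, 1, 4) = 16 — holds.
#6 a - h = 10 - 4 = 6, not 4 — does not hold.
#7 16 mod 5 = 1, not 0 — does not hold.
#8 c=16, a=10, h=4; 1 of them equals 4 — holds.
#9 g = 5, and 5 ≠ 7 — holds.
#10 a + g = 15; 15 mod 7 = 1 — holds.
#11 f + c = 13 + 16 = 29; 29 > 27 — holds.
#12 a + c = 26; 26 mod 7 = 5 — holds.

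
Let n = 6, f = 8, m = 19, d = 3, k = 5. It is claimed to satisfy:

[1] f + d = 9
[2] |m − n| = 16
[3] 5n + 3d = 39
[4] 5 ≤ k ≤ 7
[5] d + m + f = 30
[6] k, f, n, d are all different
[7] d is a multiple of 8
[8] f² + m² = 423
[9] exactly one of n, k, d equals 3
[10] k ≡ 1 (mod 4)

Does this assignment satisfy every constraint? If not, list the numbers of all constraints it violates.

Violated: 1, 2, 7, and 8.

[1] f + d = 8 + 3 = 11, not 9 — violated.
[2] |19 − 6| = 13, not 16 — violated.
[3] 5n + 3d = 5(6) + 3(3) = 39 — satisfied.
[4] k = 5 lies in [5, 7] — satisfied.
[5] d + m + f = 3 + 19 + 8 = 30 — satisfied.
[6] values 5, 8, 6, 3 are pairwise distinct — satisfied.
[7] 3 = 8×0 + 3, so 8 does not divide 3 — violated.
[8] f² + m² = 8² + 19² = 64 + 361 = 425, not 423 — violated.
[9] n=6, k=5, d=3; 1 of them equals 3 — satisfied.
[10] 5 mod 4 = 1 — satisfied.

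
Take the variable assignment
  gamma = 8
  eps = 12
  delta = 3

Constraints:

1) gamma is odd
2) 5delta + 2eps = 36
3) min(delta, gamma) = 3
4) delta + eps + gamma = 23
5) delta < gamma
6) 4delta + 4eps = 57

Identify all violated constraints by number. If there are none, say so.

Violated: 1, 2, and 6.

1) gamma = 8 is even — fails.
2) 5delta + 2eps = 5(3) + 2(12) = 39, not 36 — fails.
3) min(3, 8) = 3 — holds.
4) delta + eps + gamma = 3 + 12 + 8 = 23 — holds.
5) delta = 3, gamma = 8; 3 < 8 — holds.
6) 4delta + 4eps = 4(3) + 4(12) = 60, not 57 — fails.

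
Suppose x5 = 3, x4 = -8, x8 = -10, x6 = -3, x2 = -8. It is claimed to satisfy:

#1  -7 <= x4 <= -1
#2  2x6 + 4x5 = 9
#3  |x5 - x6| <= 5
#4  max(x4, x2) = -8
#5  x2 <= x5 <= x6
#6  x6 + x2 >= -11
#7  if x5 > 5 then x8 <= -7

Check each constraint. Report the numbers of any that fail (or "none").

Constraints 1, 2, 3, 5 are violated.

#1 x4 = -8 is outside [-7, -1] — violated.
#2 2x6 + 4x5 = 2(-3) + 4(3) = 6, not 9 — violated.
#3 |3 - (-3)| = 6; 6 > 5, exceeds bound 5 — violated.
#4 max(-8, -8) = -8 — OK.
#5 values -8, 3, -3; x5 = 3 is not <= x6 = -3 — violated.
#6 x6 + x2 = -3 + (-8) = -11; -11 ≥ -11 — OK.
#7 x5 = 3, not > 5; antecedent false, conditional vacuously true — OK.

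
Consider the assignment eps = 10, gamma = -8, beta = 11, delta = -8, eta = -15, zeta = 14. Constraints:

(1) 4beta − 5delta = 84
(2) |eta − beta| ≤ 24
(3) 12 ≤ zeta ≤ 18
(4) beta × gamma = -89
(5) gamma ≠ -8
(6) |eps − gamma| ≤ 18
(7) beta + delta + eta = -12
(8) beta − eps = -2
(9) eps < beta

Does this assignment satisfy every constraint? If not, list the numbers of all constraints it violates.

No — constraints 2, 4, 5, 8 are not satisfied.

(1) 4beta − 5delta = 4(11) − 5(-8) = 84  OK
(2) |-15 − 11| = 26; 26 > 24, exceeds bound 24  FAIL
(3) zeta = 14 lies in [12, 18]  OK
(4) beta × gamma = 11 × (-8) = -88, not -89  FAIL
(5) gamma = -8, but -8 is required to differ  FAIL
(6) |10 − (-8)| = 18; 18 ≤ 18  OK
(7) beta + delta + eta = 11 + (-8) + (-15) = -12  OK
(8) beta − eps = 11 − 10 = 1, not -2  FAIL
(9) eps = 10, beta = 11; 10 < 11  OK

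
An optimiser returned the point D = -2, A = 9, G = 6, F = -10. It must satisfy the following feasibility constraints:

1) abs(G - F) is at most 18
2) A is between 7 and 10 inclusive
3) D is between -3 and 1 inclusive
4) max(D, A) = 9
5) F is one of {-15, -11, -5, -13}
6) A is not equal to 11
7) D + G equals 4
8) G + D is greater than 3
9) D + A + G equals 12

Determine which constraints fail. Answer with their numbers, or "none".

Constraints 5, 9 do not hold.

1) abs(6 - (-10)) = 16; 16 ≤ 18  yes
2) A = 9 lies in [7, 10]  yes
3) D = -2 lies in [-3, 1]  yes
4) max(-2, 9) = 9  yes
5) F = -10 is not in {-15, -11, -5, -13}  no
6) A = 9, and 9 ≠ 11  yes
7) D + G = -2 + 6 = 4  yes
8) G + D = 6 + (-2) = 4; 4 > 3  yes
9) D + A + G = -2 + 9 + 6 = 13, not 12  no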